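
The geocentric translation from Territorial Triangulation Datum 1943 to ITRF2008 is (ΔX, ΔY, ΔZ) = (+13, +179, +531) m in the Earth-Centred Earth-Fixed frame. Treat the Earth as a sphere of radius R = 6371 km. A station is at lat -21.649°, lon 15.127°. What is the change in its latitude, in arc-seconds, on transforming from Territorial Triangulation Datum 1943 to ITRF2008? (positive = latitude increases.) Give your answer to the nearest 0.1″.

Δφ = 16.7″

sin φ = -0.368920, cos φ = 0.929461, sin λ = 0.260959, cos λ = 0.965350.
North component: ΔN = −sin φ cos λ·ΔX − sin φ sin λ·ΔY + cos φ·ΔZ = −(-0.368920)(0.965350)(13) − (-0.368920)(0.260959)(179) + (0.929461)(531) = 515.41 m.
1° of latitude spans πR/180 = 111195 m, so Δφ = 515.41 / 111195 × 3600 = 16.687″.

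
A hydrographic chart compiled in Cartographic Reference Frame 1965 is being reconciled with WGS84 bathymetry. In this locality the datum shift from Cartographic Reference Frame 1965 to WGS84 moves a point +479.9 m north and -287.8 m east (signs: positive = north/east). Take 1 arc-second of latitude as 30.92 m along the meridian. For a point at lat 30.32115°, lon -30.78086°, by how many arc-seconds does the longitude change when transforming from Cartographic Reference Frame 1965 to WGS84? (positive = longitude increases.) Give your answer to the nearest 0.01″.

At latitude 30.32115°, cos φ = 0.863209.
1″ of longitude at this latitude = 30.92 × cos φ = 26.6904 m, so Δλ = -287.8 / 26.6904 = -10.783″.

Δλ = -10.78″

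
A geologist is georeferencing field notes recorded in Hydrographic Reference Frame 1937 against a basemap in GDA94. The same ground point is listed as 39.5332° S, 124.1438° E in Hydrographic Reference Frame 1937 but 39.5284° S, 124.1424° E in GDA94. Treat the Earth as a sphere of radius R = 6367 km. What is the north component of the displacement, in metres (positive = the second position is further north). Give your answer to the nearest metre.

Δφ = -39.5284° − -39.5332° = +0.0048°; Δλ = 124.1424° − 124.1438° = -0.0014°.
1° along a meridian = πR/180 = 111125 m.
ΔN = Δφ × 111125 = 533.4 m; ΔE = Δλ × 111125 × cos(-39.5332°) = -0.0014 × 111125 × 0.771256 = -120.0 m.

ΔN = 533 m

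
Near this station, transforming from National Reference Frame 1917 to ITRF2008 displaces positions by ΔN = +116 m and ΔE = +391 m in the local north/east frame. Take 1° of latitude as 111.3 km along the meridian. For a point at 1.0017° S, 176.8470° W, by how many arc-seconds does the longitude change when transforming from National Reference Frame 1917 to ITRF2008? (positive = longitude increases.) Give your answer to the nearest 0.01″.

At latitude -1.0017°, cos φ = 0.999847.
1° of longitude at this latitude = 111.3 × cos φ = 111.28 km, so Δλ = 391.0 / 111283.0 = 0.0035136° = 12.649″.

Δλ = 12.65″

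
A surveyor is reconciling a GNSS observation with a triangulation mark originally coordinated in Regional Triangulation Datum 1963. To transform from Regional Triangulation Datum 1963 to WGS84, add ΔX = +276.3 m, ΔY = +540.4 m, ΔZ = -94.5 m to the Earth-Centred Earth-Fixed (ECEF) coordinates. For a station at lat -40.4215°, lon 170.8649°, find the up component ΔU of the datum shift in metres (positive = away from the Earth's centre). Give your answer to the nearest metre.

ΔU = -81 m

At φ = -40.4215°, λ = 170.8649°: sin φ = -0.648406, cos φ = 0.761295, sin λ = 0.158763, cos λ = -0.987317.
ΔU = cos φ cos λ·ΔX + cos φ sin λ·ΔY + sin φ·ΔZ = (0.761295)(-0.987317)(276.3) + (0.761295)(0.158763)(540.4) + (-0.648406)(-94.5) = -81.09 m.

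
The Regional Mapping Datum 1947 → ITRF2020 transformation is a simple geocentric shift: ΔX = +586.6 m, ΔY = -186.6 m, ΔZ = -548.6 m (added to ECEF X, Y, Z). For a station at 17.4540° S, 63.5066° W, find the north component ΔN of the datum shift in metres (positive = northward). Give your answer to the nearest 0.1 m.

At φ = -17.4540°, λ = -63.5066°: sin φ = -0.299940, cos φ = 0.953958, sin λ = -0.894986, cos λ = 0.446095.
ΔN = −sin φ cos λ·ΔX − sin φ sin λ·ΔY + cos φ·ΔZ = −(-0.299940)(0.446095)(586.6) − (-0.299940)(-0.894986)(-186.6) + (0.953958)(-548.6) = -394.76 m.

ΔN = -394.8 m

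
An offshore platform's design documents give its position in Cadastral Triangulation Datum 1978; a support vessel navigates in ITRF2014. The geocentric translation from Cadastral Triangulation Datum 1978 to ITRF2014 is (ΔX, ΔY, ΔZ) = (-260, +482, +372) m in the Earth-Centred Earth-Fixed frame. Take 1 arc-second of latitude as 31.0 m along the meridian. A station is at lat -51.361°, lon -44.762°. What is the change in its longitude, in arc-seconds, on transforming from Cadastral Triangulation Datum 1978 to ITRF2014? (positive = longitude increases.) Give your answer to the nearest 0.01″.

Δλ = 8.22″

sin φ = -0.781096, cos φ = 0.624411, sin λ = -0.704163, cos λ = 0.710038.
East component: ΔE = −sin λ·ΔX + cos λ·ΔY = −(-0.704163)(-260) + (0.710038)(482) = 159.16 m.
1° of latitude spans 3600 × 31.00 = 111600 m; at latitude φ, 1° of longitude spans that × cos φ = 69684.3 m, so Δλ = 159.16 / 69684.3 × 3600 = 8.222″.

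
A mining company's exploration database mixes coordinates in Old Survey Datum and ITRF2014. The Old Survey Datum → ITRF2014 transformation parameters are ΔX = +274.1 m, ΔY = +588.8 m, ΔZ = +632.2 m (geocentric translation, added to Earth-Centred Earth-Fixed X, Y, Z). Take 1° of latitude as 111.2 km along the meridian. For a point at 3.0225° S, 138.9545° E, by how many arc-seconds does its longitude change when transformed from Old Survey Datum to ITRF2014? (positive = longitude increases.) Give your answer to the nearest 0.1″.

Δλ = -20.2″

sin φ = -0.052728, cos φ = 0.998609, sin λ = 0.656658, cos λ = -0.754188.
East component: ΔE = −sin λ·ΔX + cos λ·ΔY = −(0.656658)(274.1) + (-0.754188)(588.8) = -624.06 m.
1° of latitude spans 111200 m; at latitude φ, 1° of longitude spans that × cos φ = 111045.3 m, so Δλ = -624.06 / 111045.3 × 3600 = -20.231″.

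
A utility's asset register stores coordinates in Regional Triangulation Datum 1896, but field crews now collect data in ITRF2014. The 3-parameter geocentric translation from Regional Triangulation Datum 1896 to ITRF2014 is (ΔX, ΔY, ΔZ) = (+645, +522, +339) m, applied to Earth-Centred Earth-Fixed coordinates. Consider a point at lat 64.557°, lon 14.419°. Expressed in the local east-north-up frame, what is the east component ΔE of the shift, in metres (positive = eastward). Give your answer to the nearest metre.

ΔE = 345 m

At φ = 64.557°, λ = 14.419°: sin φ = 0.903013, cos φ = 0.429613, sin λ = 0.249011, cos λ = 0.968501.
ΔE = −sin λ·ΔX + cos λ·ΔY = −(0.249011)·(645) + (0.968501)·(522) = 344.95 m.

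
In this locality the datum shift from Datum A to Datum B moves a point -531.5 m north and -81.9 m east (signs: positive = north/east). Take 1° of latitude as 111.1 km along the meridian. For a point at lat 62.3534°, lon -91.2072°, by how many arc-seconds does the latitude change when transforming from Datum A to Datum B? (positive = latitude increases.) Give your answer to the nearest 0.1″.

1° of latitude = 111.1 km, so Δφ = -531.5 / 111100 = -0.0047840° = -17.222″.

Δφ = -17.2″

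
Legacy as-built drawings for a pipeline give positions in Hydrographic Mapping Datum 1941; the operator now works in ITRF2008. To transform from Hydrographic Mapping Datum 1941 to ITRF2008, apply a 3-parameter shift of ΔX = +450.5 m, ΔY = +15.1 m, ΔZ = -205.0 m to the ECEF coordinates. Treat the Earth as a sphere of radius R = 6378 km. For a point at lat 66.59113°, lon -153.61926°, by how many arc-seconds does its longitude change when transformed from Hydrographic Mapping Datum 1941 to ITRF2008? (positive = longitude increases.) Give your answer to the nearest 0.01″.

Δλ = 15.19″

sin φ = 0.917693, cos φ = 0.397290, sin λ = -0.444334, cos λ = -0.895861.
East component: ΔE = −sin λ·ΔX + cos λ·ΔY = −(-0.444334)(450.5) + (-0.895861)(15.1) = 186.64 m.
1° of latitude spans πR/180 = 111317 m; at latitude φ, 1° of longitude spans that × cos φ = 44225.2 m, so Δλ = 186.64 / 44225.2 × 3600 = 15.193″.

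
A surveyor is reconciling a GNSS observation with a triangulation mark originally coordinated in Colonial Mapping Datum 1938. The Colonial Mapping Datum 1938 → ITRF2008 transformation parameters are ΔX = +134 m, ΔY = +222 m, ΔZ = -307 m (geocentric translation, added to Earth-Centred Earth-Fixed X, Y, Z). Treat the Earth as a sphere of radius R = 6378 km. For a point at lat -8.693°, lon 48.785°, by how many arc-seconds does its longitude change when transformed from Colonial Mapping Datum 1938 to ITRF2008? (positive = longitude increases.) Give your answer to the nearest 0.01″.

Δλ = 1.49″

sin φ = -0.151140, cos φ = 0.988512, sin λ = 0.752242, cos λ = 0.658886.
East component: ΔE = −sin λ·ΔX + cos λ·ΔY = −(0.752242)(134) + (0.658886)(222) = 45.47 m.
1° of latitude spans πR/180 = 111317 m; at latitude φ, 1° of longitude spans that × cos φ = 110038.3 m, so Δλ = 45.47 / 110038.3 × 3600 = 1.488″.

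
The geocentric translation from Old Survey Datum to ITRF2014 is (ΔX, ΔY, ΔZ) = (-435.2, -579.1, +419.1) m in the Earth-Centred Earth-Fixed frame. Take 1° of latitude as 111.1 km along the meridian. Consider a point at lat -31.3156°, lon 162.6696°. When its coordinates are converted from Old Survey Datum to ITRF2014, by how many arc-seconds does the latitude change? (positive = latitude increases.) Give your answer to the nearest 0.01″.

sin φ = -0.519752, cos φ = 0.854317, sin λ = 0.297881, cos λ = -0.954603.
North component: ΔN = −sin φ cos λ·ΔX − sin φ sin λ·ΔY + cos φ·ΔZ = −(-0.519752)(-0.954603)(-435.2) − (-0.519752)(0.297881)(-579.1) + (0.854317)(419.1) = 484.31 m.
1° of latitude spans 111100 m, so Δφ = 484.31 / 111100 × 3600 = 15.693″.

Δφ = 15.69″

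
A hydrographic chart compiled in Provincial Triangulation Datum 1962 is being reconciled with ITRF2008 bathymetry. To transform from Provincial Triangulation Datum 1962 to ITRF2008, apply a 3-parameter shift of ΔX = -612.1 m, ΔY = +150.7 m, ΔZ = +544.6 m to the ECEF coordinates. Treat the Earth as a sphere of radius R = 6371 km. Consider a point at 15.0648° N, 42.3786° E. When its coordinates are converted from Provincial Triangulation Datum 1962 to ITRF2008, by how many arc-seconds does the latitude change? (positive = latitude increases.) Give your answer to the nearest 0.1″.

Δφ = 20.0″

sin φ = 0.259911, cos φ = 0.965632, sin λ = 0.674027, cos λ = 0.738707.
North component: ΔN = −sin φ cos λ·ΔX − sin φ sin λ·ΔY + cos φ·ΔZ = −(0.259911)(0.738707)(-612.1) − (0.259911)(0.674027)(150.7) + (0.965632)(544.6) = 617.00 m.
1° of latitude spans πR/180 = 111195 m, so Δφ = 617.00 / 111195 × 3600 = 19.976″.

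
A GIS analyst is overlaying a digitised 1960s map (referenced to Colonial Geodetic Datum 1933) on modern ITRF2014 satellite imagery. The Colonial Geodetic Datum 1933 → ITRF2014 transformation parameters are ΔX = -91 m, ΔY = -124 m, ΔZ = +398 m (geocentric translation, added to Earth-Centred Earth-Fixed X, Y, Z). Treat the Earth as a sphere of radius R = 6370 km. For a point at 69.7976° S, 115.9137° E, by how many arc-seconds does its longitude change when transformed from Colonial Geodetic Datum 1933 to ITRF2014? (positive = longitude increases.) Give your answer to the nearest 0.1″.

Δλ = 12.8″

sin φ = -0.938479, cos φ = 0.345338, sin λ = 0.899453, cos λ = -0.437017.
East component: ΔE = −sin λ·ΔX + cos λ·ΔY = −(0.899453)(-91) + (-0.437017)(-124) = 136.04 m.
1° of latitude spans πR/180 = 111177 m; at latitude φ, 1° of longitude spans that × cos φ = 38393.8 m, so Δλ = 136.04 / 38393.8 × 3600 = 12.756″.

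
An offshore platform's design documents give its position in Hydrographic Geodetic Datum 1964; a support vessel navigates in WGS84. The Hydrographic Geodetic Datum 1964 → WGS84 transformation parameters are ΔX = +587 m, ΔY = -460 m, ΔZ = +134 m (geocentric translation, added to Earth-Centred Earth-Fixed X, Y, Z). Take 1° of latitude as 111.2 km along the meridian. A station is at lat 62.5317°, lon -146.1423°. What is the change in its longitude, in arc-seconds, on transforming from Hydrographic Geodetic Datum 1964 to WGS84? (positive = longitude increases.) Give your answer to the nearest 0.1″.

sin φ = 0.887266, cos φ = 0.461258, sin λ = -0.557132, cos λ = -0.830424.
East component: ΔE = −sin λ·ΔX + cos λ·ΔY = −(-0.557132)(587) + (-0.830424)(-460) = 709.03 m.
1° of latitude spans 111200 m; at latitude φ, 1° of longitude spans that × cos φ = 51291.9 m, so Δλ = 709.03 / 51291.9 × 3600 = 49.764″.

Δλ = 49.8″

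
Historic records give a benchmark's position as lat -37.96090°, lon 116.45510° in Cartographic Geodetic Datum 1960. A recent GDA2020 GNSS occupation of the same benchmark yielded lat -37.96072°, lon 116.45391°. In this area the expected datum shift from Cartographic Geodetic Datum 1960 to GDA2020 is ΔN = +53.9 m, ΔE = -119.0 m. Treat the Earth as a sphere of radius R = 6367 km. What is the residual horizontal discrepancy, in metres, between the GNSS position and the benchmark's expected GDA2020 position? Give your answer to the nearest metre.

37 m

Observed coordinate differences: Δφ = +0.00018°, Δλ = -0.00119°.
Converting to metres (1° lat = 111125 m, cos φ = 0.788431): observed ΔN = 20.0 m, observed ΔE = -104.3 m.
Subtracting the expected shift leaves a residual of 20.0 − (53.9) = -33.9 m north and -104.3 − (-119.0) = 14.7 m east.
Residual distance = √((-33.9)² + 14.7²) = 37.0 m.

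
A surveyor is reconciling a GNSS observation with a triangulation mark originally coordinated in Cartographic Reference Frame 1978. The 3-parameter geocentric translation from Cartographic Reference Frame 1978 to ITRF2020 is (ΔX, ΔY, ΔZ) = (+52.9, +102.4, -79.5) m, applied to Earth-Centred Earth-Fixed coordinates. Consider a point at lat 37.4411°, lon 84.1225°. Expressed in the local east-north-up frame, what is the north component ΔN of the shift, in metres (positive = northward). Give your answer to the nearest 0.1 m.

The local north axis is (−sin φ cos λ, −sin φ sin λ, cos φ), giving ΔN = -3.293 − 61.926 − 63.121 = -128.34 m.

ΔN = -128.3 m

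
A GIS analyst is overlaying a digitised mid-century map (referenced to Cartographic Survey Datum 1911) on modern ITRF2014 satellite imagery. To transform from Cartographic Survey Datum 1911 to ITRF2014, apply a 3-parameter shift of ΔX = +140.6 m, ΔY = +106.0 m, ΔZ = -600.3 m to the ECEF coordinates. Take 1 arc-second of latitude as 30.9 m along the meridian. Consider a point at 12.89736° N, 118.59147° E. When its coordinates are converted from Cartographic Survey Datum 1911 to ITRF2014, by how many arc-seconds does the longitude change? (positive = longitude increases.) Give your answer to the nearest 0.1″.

Δλ = -5.8″

sin φ = 0.223205, cos φ = 0.974771, sin λ = 0.878054, cos λ = -0.478561.
East component: ΔE = −sin λ·ΔX + cos λ·ΔY = −(0.878054)(140.6) + (-0.478561)(106.0) = -174.18 m.
1° of latitude spans 3600 × 30.90 = 111240 m; at latitude φ, 1° of longitude spans that × cos φ = 108433.6 m, so Δλ = -174.18 / 108433.6 × 3600 = -5.783″.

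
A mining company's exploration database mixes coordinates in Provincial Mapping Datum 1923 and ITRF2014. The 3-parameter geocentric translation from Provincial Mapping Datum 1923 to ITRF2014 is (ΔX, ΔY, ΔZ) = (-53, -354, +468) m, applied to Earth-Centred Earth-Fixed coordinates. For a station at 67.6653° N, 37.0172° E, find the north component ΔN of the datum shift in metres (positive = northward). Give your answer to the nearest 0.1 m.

The local north axis is (−sin φ cos λ, −sin φ sin λ, cos φ), giving ΔN = 39.143 + 197.139 + 177.848 = 414.13 m.

ΔN = 414.1 m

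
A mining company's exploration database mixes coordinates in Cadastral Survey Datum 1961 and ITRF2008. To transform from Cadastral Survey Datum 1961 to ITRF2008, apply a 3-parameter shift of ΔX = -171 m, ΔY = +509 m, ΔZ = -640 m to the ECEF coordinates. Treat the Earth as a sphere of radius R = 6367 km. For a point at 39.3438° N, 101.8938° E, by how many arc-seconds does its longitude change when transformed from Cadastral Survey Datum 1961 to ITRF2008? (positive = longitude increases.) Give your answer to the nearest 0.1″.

sin φ = 0.633972, cos φ = 0.773356, sin λ = 0.978531, cos λ = -0.206098.
East component: ΔE = −sin λ·ΔX + cos λ·ΔY = −(0.978531)(-171) + (-0.206098)(509) = 62.42 m.
1° of latitude spans πR/180 = 111125 m; at latitude φ, 1° of longitude spans that × cos φ = 85939.3 m, so Δλ = 62.42 / 85939.3 × 3600 = 2.615″.

Δλ = 2.6″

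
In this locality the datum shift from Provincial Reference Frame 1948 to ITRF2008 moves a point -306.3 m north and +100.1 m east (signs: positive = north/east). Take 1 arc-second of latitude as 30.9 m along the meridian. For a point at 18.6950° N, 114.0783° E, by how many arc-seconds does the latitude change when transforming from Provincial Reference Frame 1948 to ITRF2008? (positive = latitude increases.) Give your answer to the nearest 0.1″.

1″ of latitude = 30.90 m, so Δφ = -306.3 / 30.90 = -9.913″.

Δφ = -9.9″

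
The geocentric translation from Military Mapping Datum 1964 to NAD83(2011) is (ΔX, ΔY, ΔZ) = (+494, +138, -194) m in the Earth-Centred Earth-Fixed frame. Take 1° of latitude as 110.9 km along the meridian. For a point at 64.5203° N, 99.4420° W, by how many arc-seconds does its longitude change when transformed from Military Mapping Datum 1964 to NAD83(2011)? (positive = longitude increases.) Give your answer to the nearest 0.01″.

Δλ = 35.06″

sin φ = 0.902738, cos φ = 0.430191, sin λ = -0.986452, cos λ = -0.164049.
East component: ΔE = −sin λ·ΔX + cos λ·ΔY = −(-0.986452)(494) + (-0.164049)(138) = 464.67 m.
1° of latitude spans 110900 m; at latitude φ, 1° of longitude spans that × cos φ = 47708.2 m, so Δλ = 464.67 / 47708.2 × 3600 = 35.063″.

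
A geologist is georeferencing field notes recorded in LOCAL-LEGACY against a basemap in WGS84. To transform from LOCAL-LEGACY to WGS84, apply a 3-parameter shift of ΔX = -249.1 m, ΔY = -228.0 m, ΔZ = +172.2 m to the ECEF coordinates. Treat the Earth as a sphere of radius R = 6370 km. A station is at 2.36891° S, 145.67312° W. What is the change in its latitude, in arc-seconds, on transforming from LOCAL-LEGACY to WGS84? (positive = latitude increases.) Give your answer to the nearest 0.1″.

Δφ = 6.0″

sin φ = -0.041334, cos φ = 0.999145, sin λ = -0.563914, cos λ = -0.825834.
North component: ΔN = −sin φ cos λ·ΔX − sin φ sin λ·ΔY + cos φ·ΔZ = −(-0.041334)(-0.825834)(-249.1) − (-0.041334)(-0.563914)(-228.0) + (0.999145)(172.2) = 185.87 m.
1° of latitude spans πR/180 = 111177 m, so Δφ = 185.87 / 111177 × 3600 = 6.019″.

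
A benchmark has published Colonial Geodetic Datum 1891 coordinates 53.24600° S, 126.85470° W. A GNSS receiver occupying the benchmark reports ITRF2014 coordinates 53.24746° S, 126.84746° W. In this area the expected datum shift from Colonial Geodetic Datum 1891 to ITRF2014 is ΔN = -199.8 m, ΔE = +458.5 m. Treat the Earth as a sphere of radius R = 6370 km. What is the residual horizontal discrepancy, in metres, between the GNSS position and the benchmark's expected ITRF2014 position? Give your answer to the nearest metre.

Observed coordinate differences: Δφ = -0.00146°, Δλ = +0.00724°.
Converting to metres (1° lat = 111177 m, cos φ = 0.598381): observed ΔN = -162.3 m, observed ΔE = 481.7 m.
Subtracting the expected shift leaves a residual of -162.3 − (-199.8) = 37.5 m north and 481.7 − (458.5) = 23.2 m east.
Residual distance = √(37.5² + 23.2²) = 44.1 m.

44 m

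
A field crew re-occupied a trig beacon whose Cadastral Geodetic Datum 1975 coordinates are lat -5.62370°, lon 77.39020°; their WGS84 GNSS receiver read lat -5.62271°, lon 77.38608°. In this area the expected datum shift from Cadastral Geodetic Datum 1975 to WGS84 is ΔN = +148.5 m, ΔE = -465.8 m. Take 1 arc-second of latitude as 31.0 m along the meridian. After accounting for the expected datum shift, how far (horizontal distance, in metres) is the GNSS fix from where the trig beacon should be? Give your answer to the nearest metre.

39 m

Observed coordinate differences: Δφ = +0.00099°, Δλ = -0.00412°.
Converting to metres (1° lat = 111600 m, cos φ = 0.995187): observed ΔN = 110.5 m, observed ΔE = -457.6 m.
Subtracting the expected shift leaves a residual of 110.5 − (148.5) = -38.0 m north and -457.6 − (-465.8) = 8.2 m east.
Residual distance = √((-38.0)² + 8.2²) = 38.9 m.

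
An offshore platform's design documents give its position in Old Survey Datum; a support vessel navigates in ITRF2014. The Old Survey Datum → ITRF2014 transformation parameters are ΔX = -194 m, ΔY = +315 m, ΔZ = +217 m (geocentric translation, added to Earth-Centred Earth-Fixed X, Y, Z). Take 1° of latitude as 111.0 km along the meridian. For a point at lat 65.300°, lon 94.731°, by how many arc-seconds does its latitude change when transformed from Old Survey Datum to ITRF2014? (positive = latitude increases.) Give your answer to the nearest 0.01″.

sin φ = 0.908508, cos φ = 0.417867, sin λ = 0.996593, cos λ = -0.082478.
North component: ΔN = −sin φ cos λ·ΔX − sin φ sin λ·ΔY + cos φ·ΔZ = −(0.908508)(-0.082478)(-194) − (0.908508)(0.996593)(315) + (0.417867)(217) = -209.06 m.
1° of latitude spans 111000 m, so Δφ = -209.06 / 111000 × 3600 = -6.780″.

Δφ = -6.78″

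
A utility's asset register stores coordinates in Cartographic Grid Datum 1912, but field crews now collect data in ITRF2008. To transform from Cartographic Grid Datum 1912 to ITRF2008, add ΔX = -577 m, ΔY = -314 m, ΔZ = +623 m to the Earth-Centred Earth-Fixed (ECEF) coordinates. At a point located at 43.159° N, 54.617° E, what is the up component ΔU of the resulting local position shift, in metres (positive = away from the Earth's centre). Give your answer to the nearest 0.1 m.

The local up (radial) axis is (cos φ cos λ, cos φ sin λ, sin φ), giving ΔU = -243.716 − 186.744 + 426.148 = -4.31 m.

ΔU = -4.3 m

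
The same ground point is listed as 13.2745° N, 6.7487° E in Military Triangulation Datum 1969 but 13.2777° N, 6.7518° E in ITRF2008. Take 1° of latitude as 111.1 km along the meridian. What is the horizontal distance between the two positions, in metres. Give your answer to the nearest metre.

489 m

Δφ = 13.2777° − 13.2745° = +0.0032°; Δλ = 6.7518° − 6.7487° = +0.0031°.
ΔN = Δφ × 111100 = 355.5 m; ΔE = Δλ × 111100 × cos(13.2745°) = +0.0031 × 111100 × 0.973281 = 335.2 m.
Distance = √(ΔE² + ΔN²) = √(335.2² + 355.5²) = 488.6 m.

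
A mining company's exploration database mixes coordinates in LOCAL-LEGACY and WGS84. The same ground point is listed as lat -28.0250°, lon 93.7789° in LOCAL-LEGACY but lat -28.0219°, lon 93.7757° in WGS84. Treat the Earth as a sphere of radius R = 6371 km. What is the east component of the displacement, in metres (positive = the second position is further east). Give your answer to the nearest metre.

Δφ = -28.0219° − -28.0250° = +0.0031°; Δλ = 93.7757° − 93.7789° = -0.0032°.
1° along a meridian = πR/180 = 111195 m.
ΔN = Δφ × 111195 = 344.7 m; ΔE = Δλ × 111195 × cos(-28.0250°) = -0.0032 × 111195 × 0.882743 = -314.1 m.

ΔE = -314 m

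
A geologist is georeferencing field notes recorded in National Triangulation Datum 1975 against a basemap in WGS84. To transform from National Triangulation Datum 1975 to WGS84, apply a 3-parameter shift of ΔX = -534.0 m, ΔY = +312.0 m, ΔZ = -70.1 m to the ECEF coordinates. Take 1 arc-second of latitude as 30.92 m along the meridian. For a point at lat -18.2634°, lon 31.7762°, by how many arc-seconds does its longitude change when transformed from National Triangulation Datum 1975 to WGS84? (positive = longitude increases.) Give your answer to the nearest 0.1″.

Δλ = 18.6″

sin φ = -0.313386, cos φ = 0.949626, sin λ = 0.526603, cos λ = 0.850112.
East component: ΔE = −sin λ·ΔX + cos λ·ΔY = −(0.526603)(-534.0) + (0.850112)(312.0) = 546.44 m.
1° of latitude spans 3600 × 30.92 = 111312 m; at latitude φ, 1° of longitude spans that × cos φ = 105704.8 m, so Δλ = 546.44 / 105704.8 × 3600 = 18.610″.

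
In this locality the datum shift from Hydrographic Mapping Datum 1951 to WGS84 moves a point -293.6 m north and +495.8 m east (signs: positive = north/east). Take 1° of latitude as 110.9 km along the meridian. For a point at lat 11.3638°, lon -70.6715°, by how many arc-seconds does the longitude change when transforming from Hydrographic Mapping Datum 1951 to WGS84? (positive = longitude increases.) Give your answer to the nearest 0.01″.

At latitude 11.3638°, cos φ = 0.980396.
1° of longitude at this latitude = 110.9 × cos φ = 108.73 km, so Δλ = 495.8 / 108725.9 = 0.0045601° = 16.416″.

Δλ = 16.42″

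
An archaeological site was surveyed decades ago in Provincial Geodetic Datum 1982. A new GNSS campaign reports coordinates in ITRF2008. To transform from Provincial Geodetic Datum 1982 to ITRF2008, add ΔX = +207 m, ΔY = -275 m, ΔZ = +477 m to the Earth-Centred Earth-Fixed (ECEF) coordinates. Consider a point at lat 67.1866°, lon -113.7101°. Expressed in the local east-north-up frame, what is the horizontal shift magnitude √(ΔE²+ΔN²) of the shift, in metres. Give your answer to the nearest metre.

The local east axis at (φ, λ) is (−sin λ, cos λ, 0), so ΔE = −sin(-113.7101°)·207 + cos(-113.7101°)·(-275) = 300.11 m.
The local north axis is (−sin φ cos λ, −sin φ sin λ, cos φ), giving ΔN = 76.725 − 232.091 + 184.948 = 29.58 m.
Horizontal magnitude = √(ΔE² + ΔN²) = √(300.11² + 29.58²) = 301.56 m.

302 m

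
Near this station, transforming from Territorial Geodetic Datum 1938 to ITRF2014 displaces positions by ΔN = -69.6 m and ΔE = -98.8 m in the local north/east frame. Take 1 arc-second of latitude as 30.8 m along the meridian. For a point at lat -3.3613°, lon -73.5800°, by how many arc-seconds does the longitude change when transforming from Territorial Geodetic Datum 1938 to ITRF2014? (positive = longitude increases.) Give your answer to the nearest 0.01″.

Δλ = -3.21″

At latitude -3.3613°, cos φ = 0.998280.
1″ of longitude at this latitude = 30.80 × cos φ = 30.7470 m, so Δλ = -98.8 / 30.7470 = -3.213″.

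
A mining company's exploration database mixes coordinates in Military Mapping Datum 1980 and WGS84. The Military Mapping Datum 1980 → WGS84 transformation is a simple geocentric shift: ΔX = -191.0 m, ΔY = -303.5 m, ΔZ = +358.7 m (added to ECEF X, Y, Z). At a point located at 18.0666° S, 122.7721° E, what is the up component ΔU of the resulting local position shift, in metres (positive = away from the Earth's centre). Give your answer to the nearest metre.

ΔU = -256 m

At φ = -18.0666°, λ = 122.7721°: sin φ = -0.310122, cos φ = 0.950697, sin λ = 0.840830, cos λ = -0.541299.
ΔU = cos φ cos λ·ΔX + cos φ sin λ·ΔY + sin φ·ΔZ = (0.950697)(-0.541299)(-191.0) + (0.950697)(0.840830)(-303.5) + (-0.310122)(358.7) = -255.56 m.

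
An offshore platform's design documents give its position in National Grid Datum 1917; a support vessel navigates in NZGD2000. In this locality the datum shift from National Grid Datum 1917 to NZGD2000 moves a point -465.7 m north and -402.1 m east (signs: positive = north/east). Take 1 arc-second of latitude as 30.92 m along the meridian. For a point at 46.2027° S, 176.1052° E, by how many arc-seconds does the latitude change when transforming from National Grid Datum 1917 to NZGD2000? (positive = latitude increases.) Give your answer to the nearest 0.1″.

Δφ = -15.1″

1″ of latitude = 30.92 m, so Δφ = -465.7 / 30.92 = -15.061″.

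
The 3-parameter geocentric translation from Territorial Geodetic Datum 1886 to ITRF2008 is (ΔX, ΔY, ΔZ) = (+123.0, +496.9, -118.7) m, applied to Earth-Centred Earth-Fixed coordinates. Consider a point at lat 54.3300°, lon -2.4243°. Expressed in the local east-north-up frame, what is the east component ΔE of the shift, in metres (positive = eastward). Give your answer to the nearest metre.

ΔE = 502 m

At φ = 54.3300°, λ = -2.4243°: sin φ = 0.812389, cos φ = 0.583116, sin λ = -0.042299, cos λ = 0.999105.
ΔE = −sin λ·ΔX + cos λ·ΔY = −(-0.042299)·(123.0) + (0.999105)·(496.9) = 501.66 m.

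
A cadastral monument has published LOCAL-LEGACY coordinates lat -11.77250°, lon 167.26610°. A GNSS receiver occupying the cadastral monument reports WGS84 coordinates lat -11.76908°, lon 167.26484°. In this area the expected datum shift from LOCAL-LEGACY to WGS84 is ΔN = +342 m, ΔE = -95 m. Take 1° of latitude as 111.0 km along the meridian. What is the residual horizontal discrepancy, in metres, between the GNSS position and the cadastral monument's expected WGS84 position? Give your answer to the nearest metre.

Observed coordinate differences: Δφ = +0.00342°, Δλ = -0.00126°.
Converting to metres (1° lat = 111000 m, cos φ = 0.978965): observed ΔN = 379.6 m, observed ΔE = -136.9 m.
Subtracting the expected shift leaves a residual of 379.6 − (342) = 37.6 m north and -136.9 − (-95) = -41.9 m east.
Residual distance = √(37.6² + (-41.9)²) = 56.3 m.

56 m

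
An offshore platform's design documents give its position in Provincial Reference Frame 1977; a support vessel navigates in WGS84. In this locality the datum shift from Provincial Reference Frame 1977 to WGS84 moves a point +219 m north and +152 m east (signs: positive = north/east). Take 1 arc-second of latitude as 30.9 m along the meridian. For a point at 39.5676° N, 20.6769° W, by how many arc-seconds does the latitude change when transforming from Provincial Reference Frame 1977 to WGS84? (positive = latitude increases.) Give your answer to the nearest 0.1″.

1″ of latitude = 30.90 m, so Δφ = 219.0 / 30.90 = 7.087″.

Δφ = 7.1″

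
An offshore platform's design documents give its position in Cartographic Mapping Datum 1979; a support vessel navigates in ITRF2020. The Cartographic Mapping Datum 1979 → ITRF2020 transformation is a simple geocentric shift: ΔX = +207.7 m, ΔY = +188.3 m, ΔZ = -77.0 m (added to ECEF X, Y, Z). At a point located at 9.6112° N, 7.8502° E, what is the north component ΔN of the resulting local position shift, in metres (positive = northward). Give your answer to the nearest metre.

ΔN = -115 m

The local north axis is (−sin φ cos λ, −sin φ sin λ, cos φ), giving ΔN = -34.353 − 4.294 − 75.919 = -114.57 m.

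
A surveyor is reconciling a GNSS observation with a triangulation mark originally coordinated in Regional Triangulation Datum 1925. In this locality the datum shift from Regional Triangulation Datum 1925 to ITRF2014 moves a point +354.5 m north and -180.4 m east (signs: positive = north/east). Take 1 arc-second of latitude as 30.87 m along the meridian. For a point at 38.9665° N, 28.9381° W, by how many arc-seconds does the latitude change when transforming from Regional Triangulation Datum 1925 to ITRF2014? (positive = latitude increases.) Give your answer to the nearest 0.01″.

Δφ = 11.48″

1″ of latitude = 30.87 m, so Δφ = 354.5 / 30.87 = 11.484″.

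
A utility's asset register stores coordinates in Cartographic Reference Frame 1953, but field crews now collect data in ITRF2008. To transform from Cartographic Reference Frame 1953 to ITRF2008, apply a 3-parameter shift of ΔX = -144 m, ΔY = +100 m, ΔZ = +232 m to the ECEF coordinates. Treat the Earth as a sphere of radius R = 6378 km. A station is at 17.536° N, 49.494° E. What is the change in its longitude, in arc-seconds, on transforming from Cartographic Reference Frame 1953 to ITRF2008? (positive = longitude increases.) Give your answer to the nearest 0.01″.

sin φ = 0.301305, cos φ = 0.953528, sin λ = 0.760338, cos λ = 0.649528.
East component: ΔE = −sin λ·ΔX + cos λ·ΔY = −(0.760338)(-144) + (0.649528)(100) = 174.44 m.
1° of latitude spans πR/180 = 111317 m; at latitude φ, 1° of longitude spans that × cos φ = 106144.0 m, so Δλ = 174.44 / 106144.0 × 3600 = 5.916″.

Δλ = 5.92″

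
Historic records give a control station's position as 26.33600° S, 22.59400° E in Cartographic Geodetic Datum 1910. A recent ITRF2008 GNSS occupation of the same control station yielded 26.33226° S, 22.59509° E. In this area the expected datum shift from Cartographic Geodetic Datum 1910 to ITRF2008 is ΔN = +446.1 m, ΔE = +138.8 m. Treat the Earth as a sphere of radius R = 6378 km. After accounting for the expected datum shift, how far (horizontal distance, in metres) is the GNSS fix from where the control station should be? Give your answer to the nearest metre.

42 m

Observed coordinate differences: Δφ = +0.00374°, Δλ = +0.00109°.
Converting to metres (1° lat = 111317 m, cos φ = 0.896208): observed ΔN = 416.3 m, observed ΔE = 108.7 m.
Subtracting the expected shift leaves a residual of 416.3 − (446.1) = -29.8 m north and 108.7 − (138.8) = -30.1 m east.
Residual distance = √((-29.8)² + (-30.1)²) = 42.3 m.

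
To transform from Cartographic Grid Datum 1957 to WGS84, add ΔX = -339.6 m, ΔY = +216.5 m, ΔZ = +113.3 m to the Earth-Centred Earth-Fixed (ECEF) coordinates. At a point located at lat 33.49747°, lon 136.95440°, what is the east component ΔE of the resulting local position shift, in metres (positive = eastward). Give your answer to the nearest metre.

At φ = 33.49747°, λ = 136.95440°: sin φ = 0.551900, cos φ = 0.833910, sin λ = 0.682580, cos λ = -0.730811.
ΔE = −sin λ·ΔX + cos λ·ΔY = −(0.682580)·(-339.6) + (-0.730811)·(216.5) = 73.58 m.

ΔE = 74 m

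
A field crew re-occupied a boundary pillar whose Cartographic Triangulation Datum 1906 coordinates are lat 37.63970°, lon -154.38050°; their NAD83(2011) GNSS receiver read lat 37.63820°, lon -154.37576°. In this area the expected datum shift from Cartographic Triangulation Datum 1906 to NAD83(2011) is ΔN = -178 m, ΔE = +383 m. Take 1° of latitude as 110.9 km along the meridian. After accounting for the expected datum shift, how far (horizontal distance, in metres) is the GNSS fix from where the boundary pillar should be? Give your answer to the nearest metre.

Observed coordinate differences: Δφ = -0.00150°, Δλ = +0.00474°.
Converting to metres (1° lat = 110900 m, cos φ = 0.791867): observed ΔN = -166.4 m, observed ΔE = 416.3 m.
Subtracting the expected shift leaves a residual of -166.4 − (-178) = 11.6 m north and 416.3 − (383) = 33.3 m east.
Residual distance = √(11.6² + 33.3²) = 35.2 m.

35 m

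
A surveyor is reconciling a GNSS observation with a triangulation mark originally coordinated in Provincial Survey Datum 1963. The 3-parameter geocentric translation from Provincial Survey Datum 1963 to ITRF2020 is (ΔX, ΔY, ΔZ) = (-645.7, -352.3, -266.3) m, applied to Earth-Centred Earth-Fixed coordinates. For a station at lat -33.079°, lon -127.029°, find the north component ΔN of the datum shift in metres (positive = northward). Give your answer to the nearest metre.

ΔN = 143 m

At φ = -33.079°, λ = -127.029°: sin φ = -0.545795, cos φ = 0.837919, sin λ = -0.798331, cos λ = -0.602219.
ΔN = −sin φ cos λ·ΔX − sin φ sin λ·ΔY + cos φ·ΔZ = −(-0.545795)(-0.602219)(-645.7) − (-0.545795)(-0.798331)(-352.3) + (0.837919)(-266.3) = 142.60 m.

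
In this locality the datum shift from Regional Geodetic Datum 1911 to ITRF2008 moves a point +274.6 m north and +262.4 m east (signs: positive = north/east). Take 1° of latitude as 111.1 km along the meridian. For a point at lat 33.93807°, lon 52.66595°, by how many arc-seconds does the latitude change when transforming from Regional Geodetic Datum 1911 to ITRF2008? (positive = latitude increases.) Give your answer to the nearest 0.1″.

Δφ = 8.9″

1° of latitude = 111.1 km, so Δφ = 274.6 / 111100 = 0.0024716° = 8.898″.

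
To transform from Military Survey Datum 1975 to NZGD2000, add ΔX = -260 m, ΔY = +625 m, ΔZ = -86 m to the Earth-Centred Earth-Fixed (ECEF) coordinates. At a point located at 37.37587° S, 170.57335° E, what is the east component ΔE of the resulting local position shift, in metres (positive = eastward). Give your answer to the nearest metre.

The local east axis at (φ, λ) is (−sin λ, cos λ, 0), so ΔE = −sin(170.57335°)·(-260) + cos(170.57335°)·625 = -573.98 m.

ΔE = -574 m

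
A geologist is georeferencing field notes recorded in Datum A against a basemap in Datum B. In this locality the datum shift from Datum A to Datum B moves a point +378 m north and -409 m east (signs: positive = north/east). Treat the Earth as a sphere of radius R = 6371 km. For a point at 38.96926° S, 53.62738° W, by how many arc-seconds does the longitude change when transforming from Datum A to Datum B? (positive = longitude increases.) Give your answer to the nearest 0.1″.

At latitude -38.96926°, cos φ = 0.777483.
One radian of longitude at latitude φ spans R cos φ, so Δλ = ΔE / (R cos φ) = -409.0 / (6371000 × 0.777483) = -8.2570e-05 rad = -17.031″.

Δλ = -17.0″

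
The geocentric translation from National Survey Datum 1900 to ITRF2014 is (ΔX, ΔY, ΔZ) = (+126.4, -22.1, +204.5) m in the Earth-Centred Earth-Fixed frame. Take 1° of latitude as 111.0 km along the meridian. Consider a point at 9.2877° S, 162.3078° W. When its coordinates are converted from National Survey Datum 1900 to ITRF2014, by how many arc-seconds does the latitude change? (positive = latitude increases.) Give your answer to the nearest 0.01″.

Δφ = 5.95″

sin φ = -0.161392, cos φ = 0.986890, sin λ = -0.303903, cos λ = -0.952703.
North component: ΔN = −sin φ cos λ·ΔX − sin φ sin λ·ΔY + cos φ·ΔZ = −(-0.161392)(-0.952703)(126.4) − (-0.161392)(-0.303903)(-22.1) + (0.986890)(204.5) = 183.47 m.
1° of latitude spans 111000 m, so Δφ = 183.47 / 111000 × 3600 = 5.950″.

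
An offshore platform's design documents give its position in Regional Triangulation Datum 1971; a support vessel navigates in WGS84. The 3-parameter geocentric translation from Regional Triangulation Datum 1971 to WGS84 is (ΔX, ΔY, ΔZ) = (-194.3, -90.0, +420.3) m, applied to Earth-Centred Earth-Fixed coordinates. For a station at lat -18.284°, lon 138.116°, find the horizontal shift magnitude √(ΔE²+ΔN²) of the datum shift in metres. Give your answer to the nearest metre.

At φ = -18.284°, λ = 138.116°: sin φ = -0.313727, cos φ = 0.949513, sin λ = 0.667625, cos λ = -0.744498.
ΔE = −sin λ·ΔX + cos λ·ΔY = −(0.667625)·(-194.3) + (-0.744498)·(-90.0) = 196.72 m.
ΔN = −sin φ cos λ·ΔX − sin φ sin λ·ΔY + cos φ·ΔZ = −(-0.313727)(-0.744498)(-194.3) − (-0.313727)(0.667625)(-90.0) + (0.949513)(420.3) = 425.61 m.
Horizontal magnitude = √(ΔE² + ΔN²) = √(196.72² + 425.61²) = 468.88 m.

469 m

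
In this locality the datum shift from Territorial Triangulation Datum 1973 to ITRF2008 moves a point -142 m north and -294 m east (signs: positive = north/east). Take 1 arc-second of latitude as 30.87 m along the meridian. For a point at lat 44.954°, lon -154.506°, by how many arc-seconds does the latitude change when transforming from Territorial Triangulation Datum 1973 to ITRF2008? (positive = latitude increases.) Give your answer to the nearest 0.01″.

Δφ = -4.60″

1″ of latitude = 30.87 m, so Δφ = -142.0 / 30.87 = -4.600″.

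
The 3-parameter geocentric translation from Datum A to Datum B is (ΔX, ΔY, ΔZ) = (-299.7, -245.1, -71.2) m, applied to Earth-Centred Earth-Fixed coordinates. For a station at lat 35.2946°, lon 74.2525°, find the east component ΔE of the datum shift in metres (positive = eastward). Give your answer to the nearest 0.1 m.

ΔE = 221.9 m

The local east axis at (φ, λ) is (−sin λ, cos λ, 0), so ΔE = −sin(74.2525°)·(-299.7) + cos(74.2525°)·(-245.1) = 221.93 m.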